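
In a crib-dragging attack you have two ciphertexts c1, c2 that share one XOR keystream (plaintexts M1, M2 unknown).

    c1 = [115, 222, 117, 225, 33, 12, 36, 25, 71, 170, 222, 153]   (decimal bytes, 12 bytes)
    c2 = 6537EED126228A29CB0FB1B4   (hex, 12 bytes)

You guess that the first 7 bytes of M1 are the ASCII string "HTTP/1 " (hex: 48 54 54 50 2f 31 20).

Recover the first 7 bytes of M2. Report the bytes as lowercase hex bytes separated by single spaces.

5e bd cf 60 28 1f 8e

First, c1 ⊕ c2 = (M1 ⊕ K) ⊕ (M2 ⊕ K) = M1 ⊕ M2, so the key drops out. Then M2 = (M1 ⊕ M2) ⊕ M1 over the first 7 bytes.
byte 0: (73 XOR 65) XOR 48 = 16 XOR 48 = 5e
byte 1: (de XOR 37) XOR 54 = e9 XOR 54 = bd
byte 2: (75 XOR ee) XOR 54 = 9b XOR 54 = cf
byte 3: (e1 XOR d1) XOR 50 = 30 XOR 50 = 60
byte 4: (21 XOR 26) XOR 2f = 07 XOR 2f = 28
byte 5: (0c XOR 22) XOR 31 = 2e XOR 31 = 1f
byte 6: (24 XOR 8a) XOR 20 = ae XOR 20 = 8e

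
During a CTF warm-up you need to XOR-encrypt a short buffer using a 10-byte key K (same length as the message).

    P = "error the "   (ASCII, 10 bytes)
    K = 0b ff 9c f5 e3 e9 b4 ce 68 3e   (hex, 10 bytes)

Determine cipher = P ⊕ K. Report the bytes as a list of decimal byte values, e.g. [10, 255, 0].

[110, 141, 238, 154, 145, 201, 192, 166, 13, 30]

XOR is its own inverse, so applying the key byte-wise gives the result directly.
65 xor 0b = 6e
72 xor ff = 8d
72 xor 9c = ee
6f xor f5 = 9a
72 xor e3 = 91
20 xor e9 = c9
74 xor b4 = c0
68 xor ce = a6
65 xor 68 = 0d
20 xor 3e = 1e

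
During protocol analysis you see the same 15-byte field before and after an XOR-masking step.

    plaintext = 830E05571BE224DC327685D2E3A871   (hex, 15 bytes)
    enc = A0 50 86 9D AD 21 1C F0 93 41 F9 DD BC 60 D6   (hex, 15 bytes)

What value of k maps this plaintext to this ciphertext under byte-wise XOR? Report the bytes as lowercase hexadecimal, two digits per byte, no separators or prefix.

Since enc = plaintext ⊕ k, XORing both sides with plaintext gives k = plaintext ⊕ enc.
byte 0: 83 xor a0 = 23
byte 1: 0e xor 50 = 5e
byte 2: 05 xor 86 = 83
byte 3: 57 xor 9d = ca
byte 4: 1b xor ad = b6
byte 5: e2 xor 21 = c3
byte 6: 24 xor 1c = 38
byte 7: dc xor f0 = 2c
byte 8: 32 xor 93 = a1
byte 9: 76 xor 41 = 37
byte 10: 85 xor f9 = 7c
byte 11: d2 xor dd = 0f
byte 12: e3 xor bc = 5f
byte 13: a8 xor 60 = c8
byte 14: 71 xor d6 = a7

235e83cab6c3382ca1377c0f5fc8a7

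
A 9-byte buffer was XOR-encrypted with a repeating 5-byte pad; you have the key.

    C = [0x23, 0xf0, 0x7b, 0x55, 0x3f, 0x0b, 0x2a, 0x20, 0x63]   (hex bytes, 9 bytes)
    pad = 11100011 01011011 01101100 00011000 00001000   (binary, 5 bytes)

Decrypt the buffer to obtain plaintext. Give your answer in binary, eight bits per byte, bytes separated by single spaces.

11000000 10101011 00010111 01001101 00110111 11101000 01110001 01001100 01111011

The 5-byte key repeats, so the effective keystream is e3 5b 6c 18 08 e3 5b 6c 18.
byte 0: 23 ⊕ e3 = c0
byte 1: f0 ⊕ 5b = ab
byte 2: 7b ⊕ 6c = 17
byte 3: 55 ⊕ 18 = 4d
byte 4: 3f ⊕ 08 = 37
byte 5: 0b ⊕ e3 = e8
byte 6: 2a ⊕ 5b = 71
byte 7: 20 ⊕ 6c = 4c
byte 8: 63 ⊕ 18 = 7b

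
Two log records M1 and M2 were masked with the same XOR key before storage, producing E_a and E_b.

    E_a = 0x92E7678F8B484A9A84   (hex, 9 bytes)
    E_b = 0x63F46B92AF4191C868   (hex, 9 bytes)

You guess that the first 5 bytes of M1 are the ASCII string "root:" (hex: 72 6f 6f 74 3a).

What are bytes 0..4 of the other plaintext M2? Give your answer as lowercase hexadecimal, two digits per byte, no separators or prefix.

First, E_a ⊕ E_b = (M1 ⊕ K) ⊕ (M2 ⊕ K) = M1 ⊕ M2, so the key drops out. Then M2 = (M1 ⊕ M2) ⊕ M1 over the first 5 bytes.
byte 0: (92 ^ 63) ^ 72 = f1 ^ 72 = 83
byte 1: (e7 ^ f4) ^ 6f = 13 ^ 6f = 7c
byte 2: (67 ^ 6b) ^ 6f = 0c ^ 6f = 63
byte 3: (8f ^ 92) ^ 74 = 1d ^ 74 = 69
byte 4: (8b ^ af) ^ 3a = 24 ^ 3a = 1e

837c63691e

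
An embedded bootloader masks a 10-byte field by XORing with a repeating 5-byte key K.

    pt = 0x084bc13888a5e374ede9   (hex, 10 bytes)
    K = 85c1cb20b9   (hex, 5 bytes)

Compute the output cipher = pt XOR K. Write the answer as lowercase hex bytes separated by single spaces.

8d 8a 0a 18 31 20 22 bf cd 50

The 5-byte key repeats, so the effective keystream is 85 c1 cb 20 b9 85 c1 cb 20 b9.
byte 0: 08 XOR 85 = 8d
byte 1: 4b XOR c1 = 8a
byte 2: c1 XOR cb = 0a
byte 3: 38 XOR 20 = 18
byte 4: 88 XOR b9 = 31
byte 5: a5 XOR 85 = 20
byte 6: e3 XOR c1 = 22
byte 7: 74 XOR cb = bf
byte 8: ed XOR 20 = cd
byte 9: e9 XOR b9 = 50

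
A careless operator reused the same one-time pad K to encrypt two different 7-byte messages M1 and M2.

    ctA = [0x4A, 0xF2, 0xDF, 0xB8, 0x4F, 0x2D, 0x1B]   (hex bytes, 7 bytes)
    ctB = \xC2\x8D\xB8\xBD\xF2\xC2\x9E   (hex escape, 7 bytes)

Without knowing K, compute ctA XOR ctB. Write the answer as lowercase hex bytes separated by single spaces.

88 7f 67 05 bd ef 85

ctA ⊕ ctB = (M1 ⊕ K) ⊕ (M2 ⊕ K) = M1 ⊕ M2 — the shared key cancels under XOR.
4a ⊕ c2 = 88
f2 ⊕ 8d = 7f
df ⊕ b8 = 67
b8 ⊕ bd = 05
4f ⊕ f2 = bd
2d ⊕ c2 = ef
1b ⊕ 9e = 85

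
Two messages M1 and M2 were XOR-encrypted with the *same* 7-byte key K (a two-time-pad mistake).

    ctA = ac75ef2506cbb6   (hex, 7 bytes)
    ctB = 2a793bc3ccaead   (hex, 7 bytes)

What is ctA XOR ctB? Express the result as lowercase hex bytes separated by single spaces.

86 0c d4 e6 ca 65 1b

ctA ⊕ ctB = (M1 ⊕ K) ⊕ (M2 ⊕ K) = M1 ⊕ M2 — the shared key cancels under XOR.
10101100 ⊕ 00101010 = 10000110
01110101 ⊕ 01111001 = 00001100
11101111 ⊕ 00111011 = 11010100
00100101 ⊕ 11000011 = 11100110
00000110 ⊕ 11001100 = 11001010
11001011 ⊕ 10101110 = 01100101
10110110 ⊕ 10101101 = 00011011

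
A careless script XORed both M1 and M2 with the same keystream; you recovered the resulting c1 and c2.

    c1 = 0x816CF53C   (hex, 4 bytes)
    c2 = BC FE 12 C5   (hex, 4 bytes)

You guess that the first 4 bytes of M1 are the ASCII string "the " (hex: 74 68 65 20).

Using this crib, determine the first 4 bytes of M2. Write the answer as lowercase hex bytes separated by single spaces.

First, c1 ⊕ c2 = (M1 ⊕ K) ⊕ (M2 ⊕ K) = M1 ⊕ M2, so the key drops out. Then M2 = (M1 ⊕ M2) ⊕ M1 over the first 4 bytes.
byte 0: (81 ⊕ bc) ⊕ 74 = 3d ⊕ 74 = 49
byte 1: (6c ⊕ fe) ⊕ 68 = 92 ⊕ 68 = fa
byte 2: (f5 ⊕ 12) ⊕ 65 = e7 ⊕ 65 = 82
byte 3: (3c ⊕ c5) ⊕ 20 = f9 ⊕ 20 = d9

49 fa 82 d9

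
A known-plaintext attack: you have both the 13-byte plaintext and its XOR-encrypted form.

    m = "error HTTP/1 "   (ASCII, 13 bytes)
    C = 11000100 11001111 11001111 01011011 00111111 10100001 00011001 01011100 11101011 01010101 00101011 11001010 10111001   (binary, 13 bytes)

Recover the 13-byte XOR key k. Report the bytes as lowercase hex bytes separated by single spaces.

a1 bd bd 34 4d 81 51 08 bf 05 04 fb 99

Since C = m ⊕ k, XORing both sides with m gives k = m ⊕ C.
byte 0: 65 ⊕ c4 = a1
byte 1: 72 ⊕ cf = bd
byte 2: 72 ⊕ cf = bd
byte 3: 6f ⊕ 5b = 34
byte 4: 72 ⊕ 3f = 4d
byte 5: 20 ⊕ a1 = 81
byte 6: 48 ⊕ 19 = 51
byte 7: 54 ⊕ 5c = 08
byte 8: 54 ⊕ eb = bf
byte 9: 50 ⊕ 55 = 05
byte 10: 2f ⊕ 2b = 04
byte 11: 31 ⊕ ca = fb
byte 12: 20 ⊕ b9 = 99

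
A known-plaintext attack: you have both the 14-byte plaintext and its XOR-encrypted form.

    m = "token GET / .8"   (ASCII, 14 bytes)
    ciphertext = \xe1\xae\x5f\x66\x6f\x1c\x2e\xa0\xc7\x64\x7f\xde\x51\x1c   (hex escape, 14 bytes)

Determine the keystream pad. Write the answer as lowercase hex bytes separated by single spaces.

95 c1 34 03 01 3c 69 e5 93 44 50 fe 7f 24

Since ciphertext = m ⊕ pad, XORing both sides with m gives pad = m ⊕ ciphertext.
byte 0: 116 ^ 225 = 149
byte 1: 111 ^ 174 = 193
byte 2: 107 ^  95 =  52
byte 3: 101 ^ 102 =   3
byte 4: 110 ^ 111 =   1
byte 5:  32 ^  28 =  60
byte 6:  71 ^  46 = 105
byte 7:  69 ^ 160 = 229
byte 8:  84 ^ 199 = 147
byte 9:  32 ^ 100 =  68
byte 10:  47 ^ 127 =  80
byte 11:  32 ^ 222 = 254
byte 12:  46 ^  81 = 127
byte 13:  56 ^  28 =  36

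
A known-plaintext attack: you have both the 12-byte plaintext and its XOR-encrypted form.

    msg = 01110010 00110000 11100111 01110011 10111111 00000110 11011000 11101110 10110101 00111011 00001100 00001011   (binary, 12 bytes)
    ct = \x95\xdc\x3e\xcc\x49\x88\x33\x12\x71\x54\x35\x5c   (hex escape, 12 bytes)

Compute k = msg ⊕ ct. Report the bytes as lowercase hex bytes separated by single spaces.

e7 ec d9 bf f6 8e eb fc c4 6f 39 57

Since ct = msg ⊕ k, XORing both sides with msg gives k = msg ⊕ ct.
byte 0: 01110010 ^ 10010101 = 11100111
byte 1: 00110000 ^ 11011100 = 11101100
byte 2: 11100111 ^ 00111110 = 11011001
byte 3: 01110011 ^ 11001100 = 10111111
byte 4: 10111111 ^ 01001001 = 11110110
byte 5: 00000110 ^ 10001000 = 10001110
byte 6: 11011000 ^ 00110011 = 11101011
byte 7: 11101110 ^ 00010010 = 11111100
byte 8: 10110101 ^ 01110001 = 11000100
byte 9: 00111011 ^ 01010100 = 01101111
byte 10: 00001100 ^ 00110101 = 00111001
byte 11: 00001011 ^ 01011100 = 01010111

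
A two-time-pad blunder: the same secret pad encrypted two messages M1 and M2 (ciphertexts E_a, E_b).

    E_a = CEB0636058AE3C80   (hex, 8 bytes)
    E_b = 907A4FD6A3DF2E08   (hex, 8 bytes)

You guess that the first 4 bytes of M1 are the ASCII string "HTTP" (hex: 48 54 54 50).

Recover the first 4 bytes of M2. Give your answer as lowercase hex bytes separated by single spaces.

First, E_a ⊕ E_b = (M1 ⊕ K) ⊕ (M2 ⊕ K) = M1 ⊕ M2, so the key drops out. Then M2 = (M1 ⊕ M2) ⊕ M1 over the first 4 bytes.
byte 0: (ce xor 90) xor 48 = 5e xor 48 = 16
byte 1: (b0 xor 7a) xor 54 = ca xor 54 = 9e
byte 2: (63 xor 4f) xor 54 = 2c xor 54 = 78
byte 3: (60 xor d6) xor 50 = b6 xor 50 = e6

16 9e 78 e6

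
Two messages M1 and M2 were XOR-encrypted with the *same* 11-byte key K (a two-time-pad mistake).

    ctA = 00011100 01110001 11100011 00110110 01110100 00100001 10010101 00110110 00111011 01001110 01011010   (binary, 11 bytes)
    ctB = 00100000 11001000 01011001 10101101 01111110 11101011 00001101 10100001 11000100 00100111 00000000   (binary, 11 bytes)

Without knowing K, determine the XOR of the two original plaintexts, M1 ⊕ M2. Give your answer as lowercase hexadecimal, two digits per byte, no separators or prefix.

3cb9ba9b0aca9897ff695a

ctA ⊕ ctB = (M1 ⊕ K) ⊕ (M2 ⊕ K) = M1 ⊕ M2 — the shared key cancels under XOR.
1c XOR 20 = 3c
71 XOR c8 = b9
e3 XOR 59 = ba
36 XOR ad = 9b
74 XOR 7e = 0a
21 XOR eb = ca
95 XOR 0d = 98
36 XOR a1 = 97
3b XOR c4 = ff
4e XOR 27 = 69
5a XOR 00 = 5a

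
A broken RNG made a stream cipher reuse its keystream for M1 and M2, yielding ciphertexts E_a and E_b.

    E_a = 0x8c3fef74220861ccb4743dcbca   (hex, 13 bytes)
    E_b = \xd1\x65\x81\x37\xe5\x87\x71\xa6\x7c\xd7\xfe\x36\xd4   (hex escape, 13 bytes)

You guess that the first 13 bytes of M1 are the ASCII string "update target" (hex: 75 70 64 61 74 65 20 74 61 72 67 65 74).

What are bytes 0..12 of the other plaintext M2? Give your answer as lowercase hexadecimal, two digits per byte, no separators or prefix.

282a0a22b3ea301ea9d1a4986a

First, E_a ⊕ E_b = (M1 ⊕ K) ⊕ (M2 ⊕ K) = M1 ⊕ M2, so the key drops out. Then M2 = (M1 ⊕ M2) ⊕ M1 over the first 13 bytes.
byte 0: (8c ^ d1) ^ 75 = 5d ^ 75 = 28
byte 1: (3f ^ 65) ^ 70 = 5a ^ 70 = 2a
byte 2: (ef ^ 81) ^ 64 = 6e ^ 64 = 0a
byte 3: (74 ^ 37) ^ 61 = 43 ^ 61 = 22
byte 4: (22 ^ e5) ^ 74 = c7 ^ 74 = b3
byte 5: (08 ^ 87) ^ 65 = 8f ^ 65 = ea
byte 6: (61 ^ 71) ^ 20 = 10 ^ 20 = 30
byte 7: (cc ^ a6) ^ 74 = 6a ^ 74 = 1e
byte 8: (b4 ^ 7c) ^ 61 = c8 ^ 61 = a9
byte 9: (74 ^ d7) ^ 72 = a3 ^ 72 = d1
byte 10: (3d ^ fe) ^ 67 = c3 ^ 67 = a4
byte 11: (cb ^ 36) ^ 65 = fd ^ 65 = 98
byte 12: (ca ^ d4) ^ 74 = 1e ^ 74 = 6a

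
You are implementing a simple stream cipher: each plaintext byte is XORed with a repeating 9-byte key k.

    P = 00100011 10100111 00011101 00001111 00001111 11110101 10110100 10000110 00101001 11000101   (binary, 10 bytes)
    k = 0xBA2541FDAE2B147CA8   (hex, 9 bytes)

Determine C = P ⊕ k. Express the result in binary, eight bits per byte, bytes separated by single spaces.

10011001 10000010 01011100 11110010 10100001 11011110 10100000 11111010 10000001 01111111

The 9-byte key repeats, so the effective keystream is ba 25 41 fd ae 2b 14 7c a8 ba.
byte 0: 23 xor ba = 99
byte 1: a7 xor 25 = 82
byte 2: 1d xor 41 = 5c
byte 3: 0f xor fd = f2
byte 4: 0f xor ae = a1
byte 5: f5 xor 2b = de
byte 6: b4 xor 14 = a0
byte 7: 86 xor 7c = fa
byte 8: 29 xor a8 = 81
byte 9: c5 xor ba = 7f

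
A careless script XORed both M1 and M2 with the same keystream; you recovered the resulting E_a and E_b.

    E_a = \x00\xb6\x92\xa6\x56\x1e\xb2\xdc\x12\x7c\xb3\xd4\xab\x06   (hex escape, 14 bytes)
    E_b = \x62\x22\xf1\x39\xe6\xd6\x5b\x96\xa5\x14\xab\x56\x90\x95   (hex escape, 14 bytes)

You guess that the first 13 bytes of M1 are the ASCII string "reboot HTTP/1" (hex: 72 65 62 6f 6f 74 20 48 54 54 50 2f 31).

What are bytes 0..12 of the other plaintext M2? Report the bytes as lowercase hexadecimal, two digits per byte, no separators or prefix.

First, E_a ⊕ E_b = (M1 ⊕ K) ⊕ (M2 ⊕ K) = M1 ⊕ M2, so the key drops out. Then M2 = (M1 ⊕ M2) ⊕ M1 over the first 13 bytes.
byte 0: (00 XOR 62) XOR 72 = 62 XOR 72 = 10
byte 1: (b6 XOR 22) XOR 65 = 94 XOR 65 = f1
byte 2: (92 XOR f1) XOR 62 = 63 XOR 62 = 01
byte 3: (a6 XOR 39) XOR 6f = 9f XOR 6f = f0
byte 4: (56 XOR e6) XOR 6f = b0 XOR 6f = df
byte 5: (1e XOR d6) XOR 74 = c8 XOR 74 = bc
byte 6: (b2 XOR 5b) XOR 20 = e9 XOR 20 = c9
byte 7: (dc XOR 96) XOR 48 = 4a XOR 48 = 02
byte 8: (12 XOR a5) XOR 54 = b7 XOR 54 = e3
byte 9: (7c XOR 14) XOR 54 = 68 XOR 54 = 3c
byte 10: (b3 XOR ab) XOR 50 = 18 XOR 50 = 48
byte 11: (d4 XOR 56) XOR 2f = 82 XOR 2f = ad
byte 12: (ab XOR 90) XOR 31 = 3b XOR 31 = 0a

10f101f0dfbcc902e33c48ad0a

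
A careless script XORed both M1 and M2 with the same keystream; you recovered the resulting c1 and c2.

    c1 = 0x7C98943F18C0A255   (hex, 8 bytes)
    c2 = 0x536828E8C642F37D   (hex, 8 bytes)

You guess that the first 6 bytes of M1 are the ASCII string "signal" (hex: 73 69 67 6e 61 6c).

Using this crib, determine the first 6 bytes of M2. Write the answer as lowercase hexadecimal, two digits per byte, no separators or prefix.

First, c1 ⊕ c2 = (M1 ⊕ K) ⊕ (M2 ⊕ K) = M1 ⊕ M2, so the key drops out. Then M2 = (M1 ⊕ M2) ⊕ M1 over the first 6 bytes.
byte 0: (7c ^ 53) ^ 73 = 2f ^ 73 = 5c
byte 1: (98 ^ 68) ^ 69 = f0 ^ 69 = 99
byte 2: (94 ^ 28) ^ 67 = bc ^ 67 = db
byte 3: (3f ^ e8) ^ 6e = d7 ^ 6e = b9
byte 4: (18 ^ c6) ^ 61 = de ^ 61 = bf
byte 5: (c0 ^ 42) ^ 6c = 82 ^ 6c = ee

5c99dbb9bfee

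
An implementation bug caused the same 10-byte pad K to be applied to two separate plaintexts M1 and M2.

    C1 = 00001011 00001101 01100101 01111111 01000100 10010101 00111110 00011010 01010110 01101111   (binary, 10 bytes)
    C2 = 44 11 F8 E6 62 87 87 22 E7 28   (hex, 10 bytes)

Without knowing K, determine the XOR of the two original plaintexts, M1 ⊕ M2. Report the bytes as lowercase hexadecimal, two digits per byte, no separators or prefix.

C1 ⊕ C2 = (M1 ⊕ K) ⊕ (M2 ⊕ K) = M1 ⊕ M2 — the shared key cancels under XOR.
 11 xor  68 =  79
 13 xor  17 =  28
101 xor 248 = 157
127 xor 230 = 153
 68 xor  98 =  38
149 xor 135 =  18
 62 xor 135 = 185
 26 xor  34 =  56
 86 xor 231 = 177
111 xor  40 =  71

4f1c9d992612b938b147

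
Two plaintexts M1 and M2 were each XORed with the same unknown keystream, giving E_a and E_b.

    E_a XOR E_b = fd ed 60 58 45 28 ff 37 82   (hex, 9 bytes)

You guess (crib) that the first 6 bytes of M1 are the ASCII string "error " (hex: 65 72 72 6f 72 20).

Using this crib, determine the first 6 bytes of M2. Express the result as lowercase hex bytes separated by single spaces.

Since E_a ⊕ E_b = M1 ⊕ M2, XORing with the guessed M1 bytes yields the corresponding M2 bytes: M2 = (E_a ⊕ E_b) ⊕ M1.
byte 0: 253 XOR 101 = 152
byte 1: 237 XOR 114 = 159
byte 2:  96 XOR 114 =  18
byte 3:  88 XOR 111 =  55
byte 4:  69 XOR 114 =  55
byte 5:  40 XOR  32 =   8

98 9f 12 37 37 08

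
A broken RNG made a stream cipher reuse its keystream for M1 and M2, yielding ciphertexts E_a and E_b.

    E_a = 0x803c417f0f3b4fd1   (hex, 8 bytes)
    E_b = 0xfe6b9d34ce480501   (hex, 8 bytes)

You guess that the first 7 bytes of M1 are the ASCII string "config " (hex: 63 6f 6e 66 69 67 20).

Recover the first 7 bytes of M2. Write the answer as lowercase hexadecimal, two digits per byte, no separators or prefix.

1d38b22da8146a

First, E_a ⊕ E_b = (M1 ⊕ K) ⊕ (M2 ⊕ K) = M1 ⊕ M2, so the key drops out. Then M2 = (M1 ⊕ M2) ⊕ M1 over the first 7 bytes.
byte 0: (80 xor fe) xor 63 = 7e xor 63 = 1d
byte 1: (3c xor 6b) xor 6f = 57 xor 6f = 38
byte 2: (41 xor 9d) xor 6e = dc xor 6e = b2
byte 3: (7f xor 34) xor 66 = 4b xor 66 = 2d
byte 4: (0f xor ce) xor 69 = c1 xor 69 = a8
byte 5: (3b xor 48) xor 67 = 73 xor 67 = 14
byte 6: (4f xor 05) xor 20 = 4a xor 20 = 6a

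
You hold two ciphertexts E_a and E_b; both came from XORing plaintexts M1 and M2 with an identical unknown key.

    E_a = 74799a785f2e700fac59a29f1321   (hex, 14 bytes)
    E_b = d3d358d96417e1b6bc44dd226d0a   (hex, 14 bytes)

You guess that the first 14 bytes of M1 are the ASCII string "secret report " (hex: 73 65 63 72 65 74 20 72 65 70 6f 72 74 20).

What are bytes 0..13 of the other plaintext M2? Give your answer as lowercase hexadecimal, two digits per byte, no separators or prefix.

First, E_a ⊕ E_b = (M1 ⊕ K) ⊕ (M2 ⊕ K) = M1 ⊕ M2, so the key drops out. Then M2 = (M1 ⊕ M2) ⊕ M1 over the first 14 bytes.
byte 0: (74 ⊕ d3) ⊕ 73 = a7 ⊕ 73 = d4
byte 1: (79 ⊕ d3) ⊕ 65 = aa ⊕ 65 = cf
byte 2: (9a ⊕ 58) ⊕ 63 = c2 ⊕ 63 = a1
byte 3: (78 ⊕ d9) ⊕ 72 = a1 ⊕ 72 = d3
byte 4: (5f ⊕ 64) ⊕ 65 = 3b ⊕ 65 = 5e
byte 5: (2e ⊕ 17) ⊕ 74 = 39 ⊕ 74 = 4d
byte 6: (70 ⊕ e1) ⊕ 20 = 91 ⊕ 20 = b1
byte 7: (0f ⊕ b6) ⊕ 72 = b9 ⊕ 72 = cb
byte 8: (ac ⊕ bc) ⊕ 65 = 10 ⊕ 65 = 75
byte 9: (59 ⊕ 44) ⊕ 70 = 1d ⊕ 70 = 6d
byte 10: (a2 ⊕ dd) ⊕ 6f = 7f ⊕ 6f = 10
byte 11: (9f ⊕ 22) ⊕ 72 = bd ⊕ 72 = cf
byte 12: (13 ⊕ 6d) ⊕ 74 = 7e ⊕ 74 = 0a
byte 13: (21 ⊕ 0a) ⊕ 20 = 2b ⊕ 20 = 0b

d4cfa1d35e4db1cb756d10cf0a0b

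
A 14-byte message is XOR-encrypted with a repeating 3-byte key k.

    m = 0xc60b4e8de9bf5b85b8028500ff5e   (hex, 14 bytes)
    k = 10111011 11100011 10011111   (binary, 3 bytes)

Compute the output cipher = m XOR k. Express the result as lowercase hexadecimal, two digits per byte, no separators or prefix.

7de8d1360a20e06627b9669f44bd

The 3-byte key repeats, so the effective keystream is bb e3 9f bb e3 9f bb e3 9f bb e3 9f bb e3.
byte 0: c6 xor bb = 7d
byte 1: 0b xor e3 = e8
byte 2: 4e xor 9f = d1
byte 3: 8d xor bb = 36
byte 4: e9 xor e3 = 0a
byte 5: bf xor 9f = 20
byte 6: 5b xor bb = e0
byte 7: 85 xor e3 = 66
byte 8: b8 xor 9f = 27
byte 9: 02 xor bb = b9
byte 10: 85 xor e3 = 66
byte 11: 00 xor 9f = 9f
byte 12: ff xor bb = 44
byte 13: 5e xor e3 = bd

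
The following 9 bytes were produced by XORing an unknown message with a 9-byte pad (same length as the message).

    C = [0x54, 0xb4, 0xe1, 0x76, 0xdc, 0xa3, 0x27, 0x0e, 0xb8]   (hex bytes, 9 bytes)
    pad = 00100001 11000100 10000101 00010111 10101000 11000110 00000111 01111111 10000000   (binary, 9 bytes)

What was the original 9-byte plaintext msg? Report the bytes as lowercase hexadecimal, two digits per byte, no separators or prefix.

757064617465207138

XOR is its own inverse, so applying the key byte-wise gives the result directly.
 84 xor  33 = 117
180 xor 196 = 112
225 xor 133 = 100
118 xor  23 =  97
220 xor 168 = 116
163 xor 198 = 101
 39 xor   7 =  32
 14 xor 127 = 113
184 xor 128 =  56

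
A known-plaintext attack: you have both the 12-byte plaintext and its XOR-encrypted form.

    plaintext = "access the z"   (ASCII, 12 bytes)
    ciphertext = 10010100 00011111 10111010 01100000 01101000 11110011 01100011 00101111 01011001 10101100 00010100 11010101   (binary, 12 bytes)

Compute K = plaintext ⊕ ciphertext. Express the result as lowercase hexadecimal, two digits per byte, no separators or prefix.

f57cd9051b80435b31c934af

Since ciphertext = plaintext ⊕ K, XORing both sides with plaintext gives K = plaintext ⊕ ciphertext.
61 xor 94 = f5
63 xor 1f = 7c
63 xor ba = d9
65 xor 60 = 05
73 xor 68 = 1b
73 xor f3 = 80
20 xor 63 = 43
74 xor 2f = 5b
68 xor 59 = 31
65 xor ac = c9
20 xor 14 = 34
7a xor d5 = af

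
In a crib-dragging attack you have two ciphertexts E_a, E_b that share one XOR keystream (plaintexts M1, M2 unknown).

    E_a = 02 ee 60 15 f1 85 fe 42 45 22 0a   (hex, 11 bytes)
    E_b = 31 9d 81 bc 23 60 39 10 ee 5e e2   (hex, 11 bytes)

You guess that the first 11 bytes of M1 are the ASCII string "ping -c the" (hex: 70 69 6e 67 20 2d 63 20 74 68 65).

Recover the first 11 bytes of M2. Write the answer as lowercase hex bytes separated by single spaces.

43 1a 8f ce f2 c8 a4 72 df 14 8d

First, E_a ⊕ E_b = (M1 ⊕ K) ⊕ (M2 ⊕ K) = M1 ⊕ M2, so the key drops out. Then M2 = (M1 ⊕ M2) ⊕ M1 over the first 11 bytes.
byte 0: (02 xor 31) xor 70 = 33 xor 70 = 43
byte 1: (ee xor 9d) xor 69 = 73 xor 69 = 1a
byte 2: (60 xor 81) xor 6e = e1 xor 6e = 8f
byte 3: (15 xor bc) xor 67 = a9 xor 67 = ce
byte 4: (f1 xor 23) xor 20 = d2 xor 20 = f2
byte 5: (85 xor 60) xor 2d = e5 xor 2d = c8
byte 6: (fe xor 39) xor 63 = c7 xor 63 = a4
byte 7: (42 xor 10) xor 20 = 52 xor 20 = 72
byte 8: (45 xor ee) xor 74 = ab xor 74 = df
byte 9: (22 xor 5e) xor 68 = 7c xor 68 = 14
byte 10: (0a xor e2) xor 65 = e8 xor 65 = 8d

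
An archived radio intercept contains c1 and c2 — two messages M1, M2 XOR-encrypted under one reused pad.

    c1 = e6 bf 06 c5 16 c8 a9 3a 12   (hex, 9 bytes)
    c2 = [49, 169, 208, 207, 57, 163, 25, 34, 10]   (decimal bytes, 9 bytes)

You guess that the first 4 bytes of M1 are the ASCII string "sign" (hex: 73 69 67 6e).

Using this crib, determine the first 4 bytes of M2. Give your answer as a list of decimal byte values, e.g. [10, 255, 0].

First, c1 ⊕ c2 = (M1 ⊕ K) ⊕ (M2 ⊕ K) = M1 ⊕ M2, so the key drops out. Then M2 = (M1 ⊕ M2) ⊕ M1 over the first 4 bytes.
byte 0: (e6 ^ 31) ^ 73 = d7 ^ 73 = a4
byte 1: (bf ^ a9) ^ 69 = 16 ^ 69 = 7f
byte 2: (06 ^ d0) ^ 67 = d6 ^ 67 = b1
byte 3: (c5 ^ cf) ^ 6e = 0a ^ 6e = 64

[164, 127, 177, 100]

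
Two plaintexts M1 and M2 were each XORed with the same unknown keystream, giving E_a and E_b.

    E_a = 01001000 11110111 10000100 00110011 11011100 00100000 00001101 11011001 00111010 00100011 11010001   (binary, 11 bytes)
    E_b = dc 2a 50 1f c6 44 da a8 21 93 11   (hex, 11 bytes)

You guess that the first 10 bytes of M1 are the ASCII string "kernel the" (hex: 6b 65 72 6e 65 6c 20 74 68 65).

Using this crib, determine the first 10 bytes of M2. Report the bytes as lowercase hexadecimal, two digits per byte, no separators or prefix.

First, E_a ⊕ E_b = (M1 ⊕ K) ⊕ (M2 ⊕ K) = M1 ⊕ M2, so the key drops out. Then M2 = (M1 ⊕ M2) ⊕ M1 over the first 10 bytes.
byte 0: (48 ^ dc) ^ 6b = 94 ^ 6b = ff
byte 1: (f7 ^ 2a) ^ 65 = dd ^ 65 = b8
byte 2: (84 ^ 50) ^ 72 = d4 ^ 72 = a6
byte 3: (33 ^ 1f) ^ 6e = 2c ^ 6e = 42
byte 4: (dc ^ c6) ^ 65 = 1a ^ 65 = 7f
byte 5: (20 ^ 44) ^ 6c = 64 ^ 6c = 08
byte 6: (0d ^ da) ^ 20 = d7 ^ 20 = f7
byte 7: (d9 ^ a8) ^ 74 = 71 ^ 74 = 05
byte 8: (3a ^ 21) ^ 68 = 1b ^ 68 = 73
byte 9: (23 ^ 93) ^ 65 = b0 ^ 65 = d5

ffb8a6427f08f70573d5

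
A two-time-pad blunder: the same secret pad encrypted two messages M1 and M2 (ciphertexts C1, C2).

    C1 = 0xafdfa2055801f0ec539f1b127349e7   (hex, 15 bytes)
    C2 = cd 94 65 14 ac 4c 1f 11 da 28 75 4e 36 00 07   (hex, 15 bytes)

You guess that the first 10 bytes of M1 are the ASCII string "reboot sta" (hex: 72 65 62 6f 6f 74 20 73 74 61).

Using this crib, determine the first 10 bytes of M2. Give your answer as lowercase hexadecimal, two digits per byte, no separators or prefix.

102ea57e9b39cf8efdd6

First, C1 ⊕ C2 = (M1 ⊕ K) ⊕ (M2 ⊕ K) = M1 ⊕ M2, so the key drops out. Then M2 = (M1 ⊕ M2) ⊕ M1 over the first 10 bytes.
byte 0: (af XOR cd) XOR 72 = 62 XOR 72 = 10
byte 1: (df XOR 94) XOR 65 = 4b XOR 65 = 2e
byte 2: (a2 XOR 65) XOR 62 = c7 XOR 62 = a5
byte 3: (05 XOR 14) XOR 6f = 11 XOR 6f = 7e
byte 4: (58 XOR ac) XOR 6f = f4 XOR 6f = 9b
byte 5: (01 XOR 4c) XOR 74 = 4d XOR 74 = 39
byte 6: (f0 XOR 1f) XOR 20 = ef XOR 20 = cf
byte 7: (ec XOR 11) XOR 73 = fd XOR 73 = 8e
byte 8: (53 XOR da) XOR 74 = 89 XOR 74 = fd
byte 9: (9f XOR 28) XOR 61 = b7 XOR 61 = d6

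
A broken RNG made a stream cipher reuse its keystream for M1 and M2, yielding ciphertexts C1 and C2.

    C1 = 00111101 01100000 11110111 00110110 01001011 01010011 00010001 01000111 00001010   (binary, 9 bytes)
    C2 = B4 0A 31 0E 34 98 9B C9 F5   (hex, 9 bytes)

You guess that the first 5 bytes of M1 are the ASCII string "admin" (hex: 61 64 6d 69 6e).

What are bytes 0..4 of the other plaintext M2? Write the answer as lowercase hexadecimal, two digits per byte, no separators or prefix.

First, C1 ⊕ C2 = (M1 ⊕ K) ⊕ (M2 ⊕ K) = M1 ⊕ M2, so the key drops out. Then M2 = (M1 ⊕ M2) ⊕ M1 over the first 5 bytes.
byte 0: (3d xor b4) xor 61 = 89 xor 61 = e8
byte 1: (60 xor 0a) xor 64 = 6a xor 64 = 0e
byte 2: (f7 xor 31) xor 6d = c6 xor 6d = ab
byte 3: (36 xor 0e) xor 69 = 38 xor 69 = 51
byte 4: (4b xor 34) xor 6e = 7f xor 6e = 11

e80eab5111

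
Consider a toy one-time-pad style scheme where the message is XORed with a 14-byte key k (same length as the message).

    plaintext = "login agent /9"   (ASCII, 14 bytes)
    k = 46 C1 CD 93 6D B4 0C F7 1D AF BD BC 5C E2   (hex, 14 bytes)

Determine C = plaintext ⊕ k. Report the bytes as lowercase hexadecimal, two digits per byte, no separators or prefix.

2aaeaafa03946d9078c1c99c73db

108 XOR  70 =  42
111 XOR 193 = 174
103 XOR 205 = 170
105 XOR 147 = 250
110 XOR 109 =   3
 32 XOR 180 = 148
 97 XOR  12 = 109
103 XOR 247 = 144
101 XOR  29 = 120
110 XOR 175 = 193
116 XOR 189 = 201
 32 XOR 188 = 156
 47 XOR  92 = 115
 57 XOR 226 = 219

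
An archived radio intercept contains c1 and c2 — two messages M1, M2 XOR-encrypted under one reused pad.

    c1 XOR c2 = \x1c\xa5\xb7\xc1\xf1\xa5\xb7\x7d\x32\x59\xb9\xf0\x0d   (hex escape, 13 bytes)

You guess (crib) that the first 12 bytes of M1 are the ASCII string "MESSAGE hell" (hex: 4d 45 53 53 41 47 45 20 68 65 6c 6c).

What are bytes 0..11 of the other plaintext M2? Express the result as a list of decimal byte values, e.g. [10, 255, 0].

[81, 224, 228, 146, 176, 226, 242, 93, 90, 60, 213, 156]

Since c1 ⊕ c2 = M1 ⊕ M2, XORing with the guessed M1 bytes yields the corresponding M2 bytes: M2 = (c1 ⊕ c2) ⊕ M1.
byte 0: 1c xor 4d = 51
byte 1: a5 xor 45 = e0
byte 2: b7 xor 53 = e4
byte 3: c1 xor 53 = 92
byte 4: f1 xor 41 = b0
byte 5: a5 xor 47 = e2
byte 6: b7 xor 45 = f2
byte 7: 7d xor 20 = 5d
byte 8: 32 xor 68 = 5a
byte 9: 59 xor 65 = 3c
byte 10: b9 xor 6c = d5
byte 11: f0 xor 6c = 9c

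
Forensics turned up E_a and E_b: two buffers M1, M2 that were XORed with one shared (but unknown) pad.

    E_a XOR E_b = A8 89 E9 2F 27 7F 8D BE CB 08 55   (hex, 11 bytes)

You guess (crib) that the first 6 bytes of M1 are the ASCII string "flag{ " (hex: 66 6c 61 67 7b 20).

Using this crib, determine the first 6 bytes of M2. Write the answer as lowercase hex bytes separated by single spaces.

Since E_a ⊕ E_b = M1 ⊕ M2, XORing with the guessed M1 bytes yields the corresponding M2 bytes: M2 = (E_a ⊕ E_b) ⊕ M1.
byte 0: 10101000 XOR 01100110 = 11001110
byte 1: 10001001 XOR 01101100 = 11100101
byte 2: 11101001 XOR 01100001 = 10001000
byte 3: 00101111 XOR 01100111 = 01001000
byte 4: 00100111 XOR 01111011 = 01011100
byte 5: 01111111 XOR 00100000 = 01011111

ce e5 88 48 5c 5f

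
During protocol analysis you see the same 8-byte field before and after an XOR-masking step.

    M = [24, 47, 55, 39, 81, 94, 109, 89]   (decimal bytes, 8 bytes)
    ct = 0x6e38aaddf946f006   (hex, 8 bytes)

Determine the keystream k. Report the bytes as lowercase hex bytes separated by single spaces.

76 17 9d fa a8 18 9d 5f

Since ct = M ⊕ k, XORing both sides with M gives k = M ⊕ ct.
18 ⊕ 6e = 76
2f ⊕ 38 = 17
37 ⊕ aa = 9d
27 ⊕ dd = fa
51 ⊕ f9 = a8
5e ⊕ 46 = 18
6d ⊕ f0 = 9d
59 ⊕ 06 = 5f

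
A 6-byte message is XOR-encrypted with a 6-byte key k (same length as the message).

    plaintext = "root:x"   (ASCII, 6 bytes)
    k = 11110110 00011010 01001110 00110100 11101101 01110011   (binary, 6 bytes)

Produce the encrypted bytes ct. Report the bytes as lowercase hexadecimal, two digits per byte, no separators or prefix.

byte 0: 01110010 xor 11110110 = 10000100
byte 1: 01101111 xor 00011010 = 01110101
byte 2: 01101111 xor 01001110 = 00100001
byte 3: 01110100 xor 00110100 = 01000000
byte 4: 00111010 xor 11101101 = 11010111
byte 5: 01111000 xor 01110011 = 00001011

84752140d70b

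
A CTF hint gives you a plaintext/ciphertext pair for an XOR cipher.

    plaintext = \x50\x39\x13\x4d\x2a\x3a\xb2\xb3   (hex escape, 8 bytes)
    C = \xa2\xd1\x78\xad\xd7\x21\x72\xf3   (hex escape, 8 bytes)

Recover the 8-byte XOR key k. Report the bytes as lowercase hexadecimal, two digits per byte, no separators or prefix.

f2e86be0fd1bc040

Since C = plaintext ⊕ k, XORing both sides with plaintext gives k = plaintext ⊕ C.
 80 ^ 162 = 242
 57 ^ 209 = 232
 19 ^ 120 = 107
 77 ^ 173 = 224
 42 ^ 215 = 253
 58 ^  33 =  27
178 ^ 114 = 192
179 ^ 243 =  64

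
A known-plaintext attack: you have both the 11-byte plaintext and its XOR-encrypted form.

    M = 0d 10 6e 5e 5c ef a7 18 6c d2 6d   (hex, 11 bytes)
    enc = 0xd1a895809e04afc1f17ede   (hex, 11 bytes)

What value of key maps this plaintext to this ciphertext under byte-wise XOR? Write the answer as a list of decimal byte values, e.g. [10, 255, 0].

Since enc = M ⊕ key, XORing both sides with M gives key = M ⊕ enc.
byte 0: 00001101 xor 11010001 = 11011100
byte 1: 00010000 xor 10101000 = 10111000
byte 2: 01101110 xor 10010101 = 11111011
byte 3: 01011110 xor 10000000 = 11011110
byte 4: 01011100 xor 10011110 = 11000010
byte 5: 11101111 xor 00000100 = 11101011
byte 6: 10100111 xor 10101111 = 00001000
byte 7: 00011000 xor 11000001 = 11011001
byte 8: 01101100 xor 11110001 = 10011101
byte 9: 11010010 xor 01111110 = 10101100
byte 10: 01101101 xor 11011110 = 10110011

[220, 184, 251, 222, 194, 235, 8, 217, 157, 172, 179]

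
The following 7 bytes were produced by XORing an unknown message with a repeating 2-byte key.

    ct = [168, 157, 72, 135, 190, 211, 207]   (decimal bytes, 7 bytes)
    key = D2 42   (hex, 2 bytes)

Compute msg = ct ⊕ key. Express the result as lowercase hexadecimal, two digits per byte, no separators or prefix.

7adf9ac56c911d

The 2-byte key repeats, so the effective keystream is d2 42 d2 42 d2 42 d2.
byte 0: 10101000 ^ 11010010 = 01111010
byte 1: 10011101 ^ 01000010 = 11011111
byte 2: 01001000 ^ 11010010 = 10011010
byte 3: 10000111 ^ 01000010 = 11000101
byte 4: 10111110 ^ 11010010 = 01101100
byte 5: 11010011 ^ 01000010 = 10010001
byte 6: 11001111 ^ 11010010 = 00011101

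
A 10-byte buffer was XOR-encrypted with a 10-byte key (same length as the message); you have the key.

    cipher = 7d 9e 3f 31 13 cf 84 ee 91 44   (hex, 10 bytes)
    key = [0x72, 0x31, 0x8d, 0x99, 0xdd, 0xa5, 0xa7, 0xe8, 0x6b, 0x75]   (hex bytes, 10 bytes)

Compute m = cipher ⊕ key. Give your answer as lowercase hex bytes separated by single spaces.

XOR is its own inverse, so applying the key byte-wise gives the result directly.
01111101 xor 01110010 = 00001111
10011110 xor 00110001 = 10101111
00111111 xor 10001101 = 10110010
00110001 xor 10011001 = 10101000
00010011 xor 11011101 = 11001110
11001111 xor 10100101 = 01101010
10000100 xor 10100111 = 00100011
11101110 xor 11101000 = 00000110
10010001 xor 01101011 = 11111010
01000100 xor 01110101 = 00110001

0f af b2 a8 ce 6a 23 06 fa 31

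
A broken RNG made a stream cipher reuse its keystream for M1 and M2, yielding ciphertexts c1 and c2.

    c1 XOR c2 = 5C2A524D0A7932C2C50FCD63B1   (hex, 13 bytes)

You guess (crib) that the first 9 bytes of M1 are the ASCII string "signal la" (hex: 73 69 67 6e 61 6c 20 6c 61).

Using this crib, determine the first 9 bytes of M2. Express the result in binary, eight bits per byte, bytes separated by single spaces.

Since c1 ⊕ c2 = M1 ⊕ M2, XORing with the guessed M1 bytes yields the corresponding M2 bytes: M2 = (c1 ⊕ c2) ⊕ M1.
01011100 xor 01110011 = 00101111
00101010 xor 01101001 = 01000011
01010010 xor 01100111 = 00110101
01001101 xor 01101110 = 00100011
00001010 xor 01100001 = 01101011
01111001 xor 01101100 = 00010101
00110010 xor 00100000 = 00010010
11000010 xor 01101100 = 10101110
11000101 xor 01100001 = 10100100

00101111 01000011 00110101 00100011 01101011 00010101 00010010 10101110 10100100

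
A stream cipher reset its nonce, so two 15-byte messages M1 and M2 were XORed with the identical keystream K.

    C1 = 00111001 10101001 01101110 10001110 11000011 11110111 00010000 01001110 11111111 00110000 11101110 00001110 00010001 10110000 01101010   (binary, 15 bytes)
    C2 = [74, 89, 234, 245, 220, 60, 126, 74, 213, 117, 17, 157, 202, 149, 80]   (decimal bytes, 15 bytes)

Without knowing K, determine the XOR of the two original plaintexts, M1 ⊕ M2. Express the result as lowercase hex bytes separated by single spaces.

C1 ⊕ C2 = (M1 ⊕ K) ⊕ (M2 ⊕ K) = M1 ⊕ M2 — the shared key cancels under XOR.
 57 ⊕  74 = 115
169 ⊕  89 = 240
110 ⊕ 234 = 132
142 ⊕ 245 = 123
195 ⊕ 220 =  31
247 ⊕  60 = 203
 16 ⊕ 126 = 110
 78 ⊕  74 =   4
255 ⊕ 213 =  42
 48 ⊕ 117 =  69
238 ⊕  17 = 255
 14 ⊕ 157 = 147
 17 ⊕ 202 = 219
176 ⊕ 149 =  37
106 ⊕  80 =  58

73 f0 84 7b 1f cb 6e 04 2a 45 ff 93 db 25 3a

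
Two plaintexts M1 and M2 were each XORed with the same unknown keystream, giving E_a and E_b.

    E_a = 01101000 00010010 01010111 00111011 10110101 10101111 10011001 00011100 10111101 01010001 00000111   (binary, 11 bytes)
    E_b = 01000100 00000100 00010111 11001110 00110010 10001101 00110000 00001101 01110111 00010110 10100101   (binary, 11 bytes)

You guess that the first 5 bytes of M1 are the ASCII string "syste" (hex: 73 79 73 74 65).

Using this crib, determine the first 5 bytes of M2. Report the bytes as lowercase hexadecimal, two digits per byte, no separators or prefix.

First, E_a ⊕ E_b = (M1 ⊕ K) ⊕ (M2 ⊕ K) = M1 ⊕ M2, so the key drops out. Then M2 = (M1 ⊕ M2) ⊕ M1 over the first 5 bytes.
byte 0: (68 ⊕ 44) ⊕ 73 = 2c ⊕ 73 = 5f
byte 1: (12 ⊕ 04) ⊕ 79 = 16 ⊕ 79 = 6f
byte 2: (57 ⊕ 17) ⊕ 73 = 40 ⊕ 73 = 33
byte 3: (3b ⊕ ce) ⊕ 74 = f5 ⊕ 74 = 81
byte 4: (b5 ⊕ 32) ⊕ 65 = 87 ⊕ 65 = e2

5f6f3381e2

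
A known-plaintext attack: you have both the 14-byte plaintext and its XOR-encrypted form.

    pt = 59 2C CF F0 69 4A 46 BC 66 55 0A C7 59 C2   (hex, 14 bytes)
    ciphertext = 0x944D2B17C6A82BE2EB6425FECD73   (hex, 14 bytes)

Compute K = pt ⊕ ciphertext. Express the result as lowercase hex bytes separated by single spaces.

cd 61 e4 e7 af e2 6d 5e 8d 31 2f 39 94 b1

Since ciphertext = pt ⊕ K, XORing both sides with pt gives K = pt ⊕ ciphertext.
01011001 ⊕ 10010100 = 11001101
00101100 ⊕ 01001101 = 01100001
11001111 ⊕ 00101011 = 11100100
11110000 ⊕ 00010111 = 11100111
01101001 ⊕ 11000110 = 10101111
01001010 ⊕ 10101000 = 11100010
01000110 ⊕ 00101011 = 01101101
10111100 ⊕ 11100010 = 01011110
01100110 ⊕ 11101011 = 10001101
01010101 ⊕ 01100100 = 00110001
00001010 ⊕ 00100101 = 00101111
11000111 ⊕ 11111110 = 00111001
01011001 ⊕ 11001101 = 10010100
11000010 ⊕ 01110011 = 10110001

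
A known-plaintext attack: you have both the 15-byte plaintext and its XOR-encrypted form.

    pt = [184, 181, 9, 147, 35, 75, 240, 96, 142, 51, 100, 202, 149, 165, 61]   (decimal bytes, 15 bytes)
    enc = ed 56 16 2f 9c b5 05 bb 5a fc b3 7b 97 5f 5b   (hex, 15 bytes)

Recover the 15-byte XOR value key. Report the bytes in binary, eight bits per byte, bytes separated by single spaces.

Since enc = pt ⊕ key, XORing both sides with pt gives key = pt ⊕ enc.
byte 0: b8 ^ ed = 55
byte 1: b5 ^ 56 = e3
byte 2: 09 ^ 16 = 1f
byte 3: 93 ^ 2f = bc
byte 4: 23 ^ 9c = bf
byte 5: 4b ^ b5 = fe
byte 6: f0 ^ 05 = f5
byte 7: 60 ^ bb = db
byte 8: 8e ^ 5a = d4
byte 9: 33 ^ fc = cf
byte 10: 64 ^ b3 = d7
byte 11: ca ^ 7b = b1
byte 12: 95 ^ 97 = 02
byte 13: a5 ^ 5f = fa
byte 14: 3d ^ 5b = 66

01010101 11100011 00011111 10111100 10111111 11111110 11110101 11011011 11010100 11001111 11010111 10110001 00000010 11111010 01100110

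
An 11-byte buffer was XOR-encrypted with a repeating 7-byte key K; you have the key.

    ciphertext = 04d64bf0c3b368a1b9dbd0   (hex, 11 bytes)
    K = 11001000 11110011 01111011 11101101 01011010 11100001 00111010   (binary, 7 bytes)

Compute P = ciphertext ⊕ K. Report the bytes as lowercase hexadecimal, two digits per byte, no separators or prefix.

cc25301d995252694aa03d

The 7-byte key repeats, so the effective keystream is c8 f3 7b ed 5a e1 3a c8 f3 7b ed.
byte 0: 04 xor c8 = cc
byte 1: d6 xor f3 = 25
byte 2: 4b xor 7b = 30
byte 3: f0 xor ed = 1d
byte 4: c3 xor 5a = 99
byte 5: b3 xor e1 = 52
byte 6: 68 xor 3a = 52
byte 7: a1 xor c8 = 69
byte 8: b9 xor f3 = 4a
byte 9: db xor 7b = a0
byte 10: d0 xor ed = 3d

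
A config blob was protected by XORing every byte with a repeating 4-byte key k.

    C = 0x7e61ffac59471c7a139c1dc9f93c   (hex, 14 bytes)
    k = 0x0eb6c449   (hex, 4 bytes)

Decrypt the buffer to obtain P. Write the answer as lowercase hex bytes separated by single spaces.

70 d7 3b e5 57 f1 d8 33 1d 2a d9 80 f7 8a

The 4-byte key repeats, so the effective keystream is 0e b6 c4 49 0e b6 c4 49 0e b6 c4 49 0e b6.
byte 0: 7e XOR 0e = 70
byte 1: 61 XOR b6 = d7
byte 2: ff XOR c4 = 3b
byte 3: ac XOR 49 = e5
byte 4: 59 XOR 0e = 57
byte 5: 47 XOR b6 = f1
byte 6: 1c XOR c4 = d8
byte 7: 7a XOR 49 = 33
byte 8: 13 XOR 0e = 1d
byte 9: 9c XOR b6 = 2a
byte 10: 1d XOR c4 = d9
byte 11: c9 XOR 49 = 80
byte 12: f9 XOR 0e = f7
byte 13: 3c XOR b6 = 8a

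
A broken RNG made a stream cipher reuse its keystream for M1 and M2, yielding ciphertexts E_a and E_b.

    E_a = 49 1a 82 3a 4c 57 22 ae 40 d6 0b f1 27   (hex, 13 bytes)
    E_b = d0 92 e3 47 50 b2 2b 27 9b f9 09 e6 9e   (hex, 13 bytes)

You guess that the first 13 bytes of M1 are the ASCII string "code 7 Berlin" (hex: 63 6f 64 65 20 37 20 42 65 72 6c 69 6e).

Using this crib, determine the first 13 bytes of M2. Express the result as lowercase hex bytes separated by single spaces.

First, E_a ⊕ E_b = (M1 ⊕ K) ⊕ (M2 ⊕ K) = M1 ⊕ M2, so the key drops out. Then M2 = (M1 ⊕ M2) ⊕ M1 over the first 13 bytes.
byte 0: (49 XOR d0) XOR 63 = 99 XOR 63 = fa
byte 1: (1a XOR 92) XOR 6f = 88 XOR 6f = e7
byte 2: (82 XOR e3) XOR 64 = 61 XOR 64 = 05
byte 3: (3a XOR 47) XOR 65 = 7d XOR 65 = 18
byte 4: (4c XOR 50) XOR 20 = 1c XOR 20 = 3c
byte 5: (57 XOR b2) XOR 37 = e5 XOR 37 = d2
byte 6: (22 XOR 2b) XOR 20 = 09 XOR 20 = 29
byte 7: (ae XOR 27) XOR 42 = 89 XOR 42 = cb
byte 8: (40 XOR 9b) XOR 65 = db XOR 65 = be
byte 9: (d6 XOR f9) XOR 72 = 2f XOR 72 = 5d
byte 10: (0b XOR 09) XOR 6c = 02 XOR 6c = 6e
byte 11: (f1 XOR e6) XOR 69 = 17 XOR 69 = 7e
byte 12: (27 XOR 9e) XOR 6e = b9 XOR 6e = d7

fa e7 05 18 3c d2 29 cb be 5d 6e 7e d7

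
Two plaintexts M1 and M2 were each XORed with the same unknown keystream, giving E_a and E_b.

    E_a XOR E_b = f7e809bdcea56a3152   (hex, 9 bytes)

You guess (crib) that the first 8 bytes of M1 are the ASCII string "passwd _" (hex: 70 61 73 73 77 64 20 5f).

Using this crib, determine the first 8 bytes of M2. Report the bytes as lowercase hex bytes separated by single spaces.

Since E_a ⊕ E_b = M1 ⊕ M2, XORing with the guessed M1 bytes yields the corresponding M2 bytes: M2 = (E_a ⊕ E_b) ⊕ M1.
byte 0: f7 ^ 70 = 87
byte 1: e8 ^ 61 = 89
byte 2: 09 ^ 73 = 7a
byte 3: bd ^ 73 = ce
byte 4: ce ^ 77 = b9
byte 5: a5 ^ 64 = c1
byte 6: 6a ^ 20 = 4a
byte 7: 31 ^ 5f = 6e

87 89 7a ce b9 c1 4a 6e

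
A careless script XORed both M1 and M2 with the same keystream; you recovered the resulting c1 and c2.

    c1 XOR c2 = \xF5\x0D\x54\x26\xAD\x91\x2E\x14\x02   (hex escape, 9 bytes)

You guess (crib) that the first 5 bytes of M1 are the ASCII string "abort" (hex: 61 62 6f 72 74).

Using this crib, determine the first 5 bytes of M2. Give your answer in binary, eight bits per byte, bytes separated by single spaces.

10010100 01101111 00111011 01010100 11011001

Since c1 ⊕ c2 = M1 ⊕ M2, XORing with the guessed M1 bytes yields the corresponding M2 bytes: M2 = (c1 ⊕ c2) ⊕ M1.
245 xor  97 = 148
 13 xor  98 = 111
 84 xor 111 =  59
 38 xor 114 =  84
173 xor 116 = 217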